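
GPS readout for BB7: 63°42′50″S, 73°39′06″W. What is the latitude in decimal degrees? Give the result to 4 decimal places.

63.7139°S

63° + 42′/60 + 50″/3600 = 63 + 0.70000 + 0.01389 = 63.7139°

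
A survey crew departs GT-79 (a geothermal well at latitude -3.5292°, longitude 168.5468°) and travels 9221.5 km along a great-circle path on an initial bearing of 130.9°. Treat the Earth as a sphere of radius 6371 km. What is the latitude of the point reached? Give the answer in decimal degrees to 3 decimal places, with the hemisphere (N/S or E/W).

41.004°S

δ = d/R = 9221.5/6371 = 1.447418 rad
φ₂ = arcsin(sin φ₁ cos δ + cos φ₁ sin δ cos θ)
   = arcsin(-0.06156·0.12307 + 0.99810·0.99240·-0.65474) = -41.00365°
λ₂ = λ₁ + atan2(sin θ sin δ cos φ₁, cos δ − sin φ₁ sin φ₂) = -107.75485°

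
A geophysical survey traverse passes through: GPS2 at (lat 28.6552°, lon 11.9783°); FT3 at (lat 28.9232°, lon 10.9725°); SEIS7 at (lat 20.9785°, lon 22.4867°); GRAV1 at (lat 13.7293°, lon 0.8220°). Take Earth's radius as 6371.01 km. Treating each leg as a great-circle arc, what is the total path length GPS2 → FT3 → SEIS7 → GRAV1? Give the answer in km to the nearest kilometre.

GPS2→FT3: c = 0.016080 rad, d = 102.45 km
FT3→SEIS7: c = 0.228731 rad, d = 1457.25 km
SEIS7→GRAV1: c = 0.381965 rad, d = 2433.51 km
Total = 102.45 + 1457.25 + 2433.51 = 3993.20 km

3993 km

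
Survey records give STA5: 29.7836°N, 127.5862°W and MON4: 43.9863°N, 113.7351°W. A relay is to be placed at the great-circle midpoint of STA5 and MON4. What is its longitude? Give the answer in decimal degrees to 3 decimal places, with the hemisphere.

121.311°W

Bx = cos φ₂ cos Δλ = 0.698583,  By = cos φ₂ sin Δλ = 0.172249
φₘ = atan2(sin φ₁ + sin φ₂, √((cos φ₁ + Bx)² + By²)) = 37.08481°
λₘ = λ₁ + atan2(By, cos φ₁ + Bx) = -121.31124°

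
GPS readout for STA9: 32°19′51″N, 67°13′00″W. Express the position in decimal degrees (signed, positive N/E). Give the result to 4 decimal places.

+32.3308°, -67.2167°

lat: 32.3308° N → +32.3308°
lon: 67.2167° W → -67.2167°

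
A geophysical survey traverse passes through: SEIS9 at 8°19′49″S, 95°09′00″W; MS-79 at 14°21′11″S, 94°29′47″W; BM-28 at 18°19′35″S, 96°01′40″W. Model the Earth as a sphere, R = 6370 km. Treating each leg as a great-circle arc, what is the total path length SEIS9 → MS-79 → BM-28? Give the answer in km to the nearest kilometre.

SEIS9: φ = -8.33028°, λ = -95.15000°
MS-79: φ = -14.35306°, λ = -94.49639°
BM-28: φ = -18.32639°, λ = -96.02778°
SEIS9→MS-79: c = 0.105710 rad, d = 673.37 km
MS-79→BM-28: c = 0.073937 rad, d = 470.98 km
Total = 673.37 + 470.98 = 1144.35 km

1144 km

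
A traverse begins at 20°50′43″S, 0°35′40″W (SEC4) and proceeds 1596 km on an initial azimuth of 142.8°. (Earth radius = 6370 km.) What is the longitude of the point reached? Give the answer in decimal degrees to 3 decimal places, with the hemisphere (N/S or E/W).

9.582°E

SEC4: φ = -20.84528°, λ = -0.59444°
δ = d/R = 1596/6370 = 0.250549 rad
φ₂ = arcsin(sin φ₁ cos δ + cos φ₁ sin δ cos θ)
   = arcsin(-0.35585·0.96878 + 0.93454·0.24794·-0.79653) = -31.95795°
λ₂ = λ₁ + atan2(sin θ sin δ cos φ₁, cos δ − sin φ₁ sin φ₂) = 9.58201°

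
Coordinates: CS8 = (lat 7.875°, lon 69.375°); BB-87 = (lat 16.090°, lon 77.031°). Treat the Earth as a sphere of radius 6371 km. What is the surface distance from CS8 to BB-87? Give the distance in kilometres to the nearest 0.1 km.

Δφ = 8.2150°,  Δλ = 7.6560°
a = sin²(Δφ/2) + cos φ₁ cos φ₂ sin²(Δλ/2) = 0.009373
c = 2·arcsin(√a) = 0.193929 rad = 11.1113°
d = R·c = 6371 × 0.193929 = 1235.5 km

1235.5 km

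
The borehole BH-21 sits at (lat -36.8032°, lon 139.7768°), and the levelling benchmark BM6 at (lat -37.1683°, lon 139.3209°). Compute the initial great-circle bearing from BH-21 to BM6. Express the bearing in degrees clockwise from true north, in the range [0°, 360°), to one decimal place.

224.8°

Δλ = -0.4559°
y = sin Δλ · cos φ₂ = -0.006341
x = cos φ₁ sin φ₂ − sin φ₁ cos φ₂ cos Δλ = -0.006387
θ = atan2(y, x) = -135.2103° → 224.7897° (mod 360°)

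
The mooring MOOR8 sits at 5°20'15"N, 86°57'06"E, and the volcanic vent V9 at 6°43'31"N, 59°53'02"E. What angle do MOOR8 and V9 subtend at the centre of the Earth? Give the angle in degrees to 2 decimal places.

26.95°

MOOR8: φ = +5.33750°, λ = +86.95167°
V9: φ = +6.72528°, λ = +59.88389°
Δφ = 1.3878°,  Δλ = -27.0678°
a = sin²(Δφ/2) + cos φ₁ cos φ₂ sin²(Δλ/2) = 0.054300
c = 2·arcsin(√a) = 0.470370 rad = 26.9502°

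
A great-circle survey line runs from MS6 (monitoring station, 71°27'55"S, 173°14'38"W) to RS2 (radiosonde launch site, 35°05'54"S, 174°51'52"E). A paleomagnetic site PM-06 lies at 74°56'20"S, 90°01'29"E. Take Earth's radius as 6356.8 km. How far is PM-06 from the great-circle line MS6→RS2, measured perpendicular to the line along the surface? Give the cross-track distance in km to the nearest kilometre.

MS6: φ = -71.46528°, λ = -173.24389°
RS2: φ = -35.09833°, λ = +174.86444°
PM-06: φ = -74.93889°, λ = +90.02472°
δ₁₃ = central angle MS6→PM-06 = 0.437343 rad  (haversine)
θ₁₃ = bearing MS6→PM-06 = 217.539°,  θ₁₂ = bearing MS6→RS2 = 343.694°
dₓₜ = R·arcsin(sin δ₁₃ · sin(θ₁₃ − θ₁₂)) = 6356.8·arcsin(0.42353·sin(-126.155°)) = -2218.613 km
|dₓₜ| = 2218.613 km

2219 km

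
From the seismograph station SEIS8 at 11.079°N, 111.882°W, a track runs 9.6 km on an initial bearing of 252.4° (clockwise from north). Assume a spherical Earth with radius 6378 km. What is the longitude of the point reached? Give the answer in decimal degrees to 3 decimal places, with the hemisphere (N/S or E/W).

111.966°W

δ = d/R = 9.6/6378 = 0.001505 rad
φ₂ = arcsin(sin φ₁ cos δ + cos φ₁ sin δ cos θ)
   = arcsin(0.19216·1.00000 + 0.98136·0.00151·-0.30237) = 11.05291°
λ₂ = λ₁ + atan2(sin θ sin δ cos φ₁, cos δ − sin φ₁ sin φ₂) = -111.96576°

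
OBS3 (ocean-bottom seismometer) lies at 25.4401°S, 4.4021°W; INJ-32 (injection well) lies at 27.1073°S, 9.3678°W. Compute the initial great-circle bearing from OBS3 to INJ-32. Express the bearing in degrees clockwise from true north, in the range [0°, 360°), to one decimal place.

Δλ = -4.9657°
y = sin Δλ · cos φ₂ = -0.077051
x = cos φ₁ sin φ₂ − sin φ₁ cos φ₂ cos Δλ = -0.030529
θ = atan2(y, x) = -111.6144° → 248.3856° (mod 360°)

248.4°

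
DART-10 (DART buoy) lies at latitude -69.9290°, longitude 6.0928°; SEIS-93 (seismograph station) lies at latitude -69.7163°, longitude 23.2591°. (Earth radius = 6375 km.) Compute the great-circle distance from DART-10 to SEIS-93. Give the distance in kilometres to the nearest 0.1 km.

657.1 km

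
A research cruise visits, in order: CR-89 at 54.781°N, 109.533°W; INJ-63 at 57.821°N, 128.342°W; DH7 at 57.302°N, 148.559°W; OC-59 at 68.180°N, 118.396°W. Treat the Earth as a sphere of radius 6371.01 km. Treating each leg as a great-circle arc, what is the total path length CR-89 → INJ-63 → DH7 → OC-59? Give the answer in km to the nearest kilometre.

4329 km

CR-89→INJ-63: c = 0.189006 rad, d = 1204.16 km
INJ-63→DH7: c = 0.188779 rad, d = 1202.71 km
DH7→OC-59: c = 0.301662 rad, d = 1921.89 km
Total = 1204.16 + 1202.71 + 1921.89 = 4328.77 km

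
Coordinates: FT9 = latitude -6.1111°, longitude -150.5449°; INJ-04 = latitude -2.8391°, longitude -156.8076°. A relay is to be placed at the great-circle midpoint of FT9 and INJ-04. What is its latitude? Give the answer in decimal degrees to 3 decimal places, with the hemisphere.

Bx = cos φ₂ cos Δλ = 0.992812,  By = cos φ₂ sin Δλ = -0.108953
φₘ = atan2(sin φ₁ + sin φ₂, √((cos φ₁ + Bx)² + By²)) = -4.48176°
λₘ = λ₁ + atan2(By, cos φ₁ + Bx) = -153.68326°

4.482°S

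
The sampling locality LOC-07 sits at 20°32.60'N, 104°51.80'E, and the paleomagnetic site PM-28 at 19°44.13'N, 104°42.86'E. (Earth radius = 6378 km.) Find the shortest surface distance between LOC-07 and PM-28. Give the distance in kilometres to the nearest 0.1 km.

91.3 km

LOC-07: φ = +20.54333°, λ = +104.86333°
PM-28: φ = +19.73550°, λ = +104.71433°
Δφ = -0.8078°,  Δλ = -0.1490°
a = sin²(Δφ/2) + cos φ₁ cos φ₂ sin²(Δλ/2) = 0.000051
c = 2·arcsin(√a) = 0.014309 rad = 0.8199°
d = R·c = 6378 × 0.014309 = 91.3 km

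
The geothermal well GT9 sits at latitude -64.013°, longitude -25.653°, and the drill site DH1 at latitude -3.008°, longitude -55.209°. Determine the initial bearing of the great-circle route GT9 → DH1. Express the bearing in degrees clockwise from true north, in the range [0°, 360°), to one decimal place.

327.0°

Δλ = -29.5560°
y = sin Δλ · cos φ₂ = -0.492594
x = cos φ₁ sin φ₂ − sin φ₁ cos φ₂ cos Δλ = 0.757854
θ = atan2(y, x) = -33.0233° → 326.9767° (mod 360°)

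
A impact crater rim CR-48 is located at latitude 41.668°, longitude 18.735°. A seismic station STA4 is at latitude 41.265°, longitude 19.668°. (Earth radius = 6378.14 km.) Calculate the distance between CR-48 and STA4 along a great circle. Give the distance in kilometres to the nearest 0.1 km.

89.8 km

Δφ = -0.4030°,  Δλ = 0.9330°
a = sin²(Δφ/2) + cos φ₁ cos φ₂ sin²(Δλ/2) = 0.000050
c = 2·arcsin(√a) = 0.014084 rad = 0.8070°
d = R·c = 6378.14 × 0.014084 = 89.8 km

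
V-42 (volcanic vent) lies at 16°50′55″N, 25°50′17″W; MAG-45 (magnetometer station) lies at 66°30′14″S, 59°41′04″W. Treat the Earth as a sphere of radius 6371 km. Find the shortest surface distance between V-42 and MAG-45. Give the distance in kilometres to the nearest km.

9682 km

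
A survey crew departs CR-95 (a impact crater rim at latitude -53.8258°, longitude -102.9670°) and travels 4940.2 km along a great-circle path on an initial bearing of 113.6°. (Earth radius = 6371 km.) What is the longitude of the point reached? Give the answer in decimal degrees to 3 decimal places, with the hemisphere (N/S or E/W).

29.899°W

δ = d/R = 4940.2/6371 = 0.775420 rad
φ₂ = arcsin(sin φ₁ cos δ + cos φ₁ sin δ cos θ)
   = arcsin(-0.80723·0.71413 + 0.59024·0.70002·-0.40035) = -47.89164°
λ₂ = λ₁ + atan2(sin θ sin δ cos φ₁, cos δ − sin φ₁ sin φ₂) = -29.89883°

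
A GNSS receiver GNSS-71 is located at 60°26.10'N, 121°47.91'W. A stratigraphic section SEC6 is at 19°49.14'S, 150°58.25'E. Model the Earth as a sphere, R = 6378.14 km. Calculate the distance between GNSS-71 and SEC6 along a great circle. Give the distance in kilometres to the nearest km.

11779 km

GNSS-71: φ = +60.43500°, λ = -121.79850°
SEC6: φ = -19.81900°, λ = +150.97083°
Δφ = -80.2540°,  Δλ = -87.2307°
a = sin²(Δφ/2) + cos φ₁ cos φ₂ sin²(Δλ/2) = 0.636239
c = 2·arcsin(√a) = 1.846763 rad = 105.8117°
d = R·c = 6378.14 × 1.846763 = 11778.9 km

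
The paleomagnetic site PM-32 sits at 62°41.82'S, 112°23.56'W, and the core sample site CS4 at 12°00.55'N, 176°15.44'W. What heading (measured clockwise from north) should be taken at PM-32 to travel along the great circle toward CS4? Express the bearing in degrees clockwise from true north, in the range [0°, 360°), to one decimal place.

PM-32: φ = -62.69700°, λ = -112.39267°
CS4: φ = +12.00917°, λ = -176.25733°
Δλ = -63.8647°
y = sin Δλ · cos φ₂ = -0.878108
x = cos φ₁ sin φ₂ − sin φ₁ cos φ₂ cos Δλ = 0.478293
θ = atan2(y, x) = -61.4235° → 298.5765° (mod 360°)

298.6°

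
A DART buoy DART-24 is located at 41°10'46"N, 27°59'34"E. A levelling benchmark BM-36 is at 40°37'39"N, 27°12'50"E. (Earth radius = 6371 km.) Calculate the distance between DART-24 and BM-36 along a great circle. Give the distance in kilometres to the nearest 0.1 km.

89.7 km

DART-24: φ = +41.17944°, λ = +27.99278°
BM-36: φ = +40.62750°, λ = +27.21389°
Δφ = -0.5519°,  Δλ = -0.7789°
a = sin²(Δφ/2) + cos φ₁ cos φ₂ sin²(Δλ/2) = 0.000050
c = 2·arcsin(√a) = 0.014084 rad = 0.8070°
d = R·c = 6371 × 0.014084 = 89.7 km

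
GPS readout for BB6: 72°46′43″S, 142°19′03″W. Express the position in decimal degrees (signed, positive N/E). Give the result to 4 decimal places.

-72.7786°, -142.3175°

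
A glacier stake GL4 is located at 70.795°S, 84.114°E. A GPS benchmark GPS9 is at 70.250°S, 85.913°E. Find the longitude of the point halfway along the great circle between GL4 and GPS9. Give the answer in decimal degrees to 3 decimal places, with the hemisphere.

85.026°E

Bx = cos φ₂ cos Δλ = 0.337750,  By = cos φ₂ sin Δλ = 0.010608
φₘ = atan2(sin φ₁ + sin φ₂, √((cos φ₁ + Bx)² + By²)) = -70.52472°
λₘ = λ₁ + atan2(By, cos φ₁ + Bx) = 85.02560°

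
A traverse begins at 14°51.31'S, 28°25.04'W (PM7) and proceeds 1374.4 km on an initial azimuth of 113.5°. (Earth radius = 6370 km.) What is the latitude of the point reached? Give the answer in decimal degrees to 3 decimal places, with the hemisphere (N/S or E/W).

19.448°S

PM7: φ = -14.85517°, λ = -28.41733°
δ = d/R = 1374.4/6370 = 0.215761 rad
φ₂ = arcsin(sin φ₁ cos δ + cos φ₁ sin δ cos θ)
   = arcsin(-0.25638·0.97681 + 0.96658·0.21409·-0.39875) = -19.44777°
λ₂ = λ₁ + atan2(sin θ sin δ cos φ₁, cos δ − sin φ₁ sin φ₂) = -16.39962°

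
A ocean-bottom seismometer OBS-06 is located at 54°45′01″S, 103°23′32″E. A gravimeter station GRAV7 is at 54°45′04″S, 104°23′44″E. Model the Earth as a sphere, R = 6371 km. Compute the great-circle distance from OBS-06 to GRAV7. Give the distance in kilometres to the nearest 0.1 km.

64.4 km

OBS-06: φ = -54.75028°, λ = +103.39222°
GRAV7: φ = -54.75111°, λ = +104.39556°
Δφ = -0.0008°,  Δλ = 1.0033°
a = sin²(Δφ/2) + cos φ₁ cos φ₂ sin²(Δλ/2) = 0.000026
c = 2·arcsin(√a) = 0.010106 rad = 0.5791°
d = R·c = 6371 × 0.010106 = 64.4 km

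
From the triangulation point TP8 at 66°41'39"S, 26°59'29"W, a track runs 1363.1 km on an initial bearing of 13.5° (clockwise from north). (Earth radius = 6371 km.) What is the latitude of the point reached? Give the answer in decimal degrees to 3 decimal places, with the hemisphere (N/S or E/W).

54.665°S

TP8: φ = -66.69417°, λ = -26.99139°
δ = d/R = 1363.1/6371 = 0.213954 rad
φ₂ = arcsin(sin φ₁ cos δ + cos φ₁ sin δ cos θ)
   = arcsin(-0.91841·0.97720 + 0.39564·0.21233·0.97237) = -54.66480°
λ₂ = λ₁ + atan2(sin θ sin δ cos φ₁, cos δ − sin φ₁ sin φ₂) = -22.07501°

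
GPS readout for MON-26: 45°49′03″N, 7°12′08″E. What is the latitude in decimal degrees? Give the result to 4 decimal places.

45.8175°N

45° + 49′/60 + 3″/3600 = 45 + 0.81667 + 0.00083 = 45.8175°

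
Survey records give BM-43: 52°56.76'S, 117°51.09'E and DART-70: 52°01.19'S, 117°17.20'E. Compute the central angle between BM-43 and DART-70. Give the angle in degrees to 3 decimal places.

0.988°

BM-43: φ = -52.94600°, λ = +117.85150°
DART-70: φ = -52.01983°, λ = +117.28667°
Δφ = 0.9262°,  Δλ = -0.5648°
a = sin²(Δφ/2) + cos φ₁ cos φ₂ sin²(Δλ/2) = 0.000074
c = 2·arcsin(√a) = 0.017243 rad = 0.9880°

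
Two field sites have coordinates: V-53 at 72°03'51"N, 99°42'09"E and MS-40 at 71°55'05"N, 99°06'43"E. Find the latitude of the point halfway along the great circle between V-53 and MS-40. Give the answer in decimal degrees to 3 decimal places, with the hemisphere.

V-53: φ = +72.06417°, λ = +99.70250°
MS-40: φ = +71.91806°, λ = +99.11194°
Bx = cos φ₂ cos Δλ = 0.310360,  By = cos φ₂ sin Δλ = -0.003199
φₘ = atan2(sin φ₁ + sin φ₂, √((cos φ₁ + Bx)² + By²)) = 71.99133°
λₘ = λ₁ + atan2(By, cos φ₁ + Bx) = 99.40606°

71.991°N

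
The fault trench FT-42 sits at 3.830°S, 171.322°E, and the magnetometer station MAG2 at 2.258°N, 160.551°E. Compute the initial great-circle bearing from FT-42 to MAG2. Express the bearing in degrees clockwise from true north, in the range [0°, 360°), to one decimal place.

299.3°

Δλ = -10.7710°
y = sin Δλ · cos φ₂ = -0.186739
x = cos φ₁ sin φ₂ − sin φ₁ cos φ₂ cos Δλ = 0.104880
θ = atan2(y, x) = -60.6797° → 299.3203° (mod 360°)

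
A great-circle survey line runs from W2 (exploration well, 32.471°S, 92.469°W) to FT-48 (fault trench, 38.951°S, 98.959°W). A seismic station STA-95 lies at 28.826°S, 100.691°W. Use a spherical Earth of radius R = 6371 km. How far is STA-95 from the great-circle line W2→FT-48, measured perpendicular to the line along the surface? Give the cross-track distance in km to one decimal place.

δ₁₃ = central angle W2→STA-95 = 0.138820 rad  (haversine)
θ₁₃ = bearing W2→STA-95 = 295.119°,  θ₁₂ = bearing W2→FT-48 = 217.265°
dₓₜ = R·arcsin(sin δ₁₃ · sin(θ₁₃ − θ₁₂)) = 6371·arcsin(0.13837·sin(77.854°)) = 864.500 km
|dₓₜ| = 864.500 km

864.5 km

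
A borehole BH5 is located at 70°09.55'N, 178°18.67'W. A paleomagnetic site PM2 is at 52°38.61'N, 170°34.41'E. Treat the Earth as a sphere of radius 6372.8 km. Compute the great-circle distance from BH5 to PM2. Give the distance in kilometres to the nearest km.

2028 km

BH5: φ = +70.15917°, λ = -178.31117°
PM2: φ = +52.64350°, λ = +170.57350°
Δφ = -17.5157°,  Δλ = -11.1153°
a = sin²(Δφ/2) + cos φ₁ cos φ₂ sin²(Δλ/2) = 0.025114
c = 2·arcsin(√a) = 0.318292 rad = 18.2368°
d = R·c = 6372.8 × 0.318292 = 2028.4 km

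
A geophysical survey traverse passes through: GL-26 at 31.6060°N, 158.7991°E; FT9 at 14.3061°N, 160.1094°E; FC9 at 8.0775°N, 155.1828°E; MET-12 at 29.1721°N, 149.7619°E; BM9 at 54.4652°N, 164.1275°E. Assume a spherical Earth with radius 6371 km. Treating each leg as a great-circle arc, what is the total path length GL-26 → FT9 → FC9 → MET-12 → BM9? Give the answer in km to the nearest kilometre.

GL-26→FT9: c = 0.302665 rad, d = 1928.28 km
FT9→FC9: c = 0.137567 rad, d = 876.44 km
FC9→MET-12: c = 0.378768 rad, d = 2413.13 km
MET-12→BM9: c = 0.477239 rad, d = 3040.49 km
Total = 1928.28 + 876.44 + 2413.13 + 3040.49 = 8258.34 km

8258 km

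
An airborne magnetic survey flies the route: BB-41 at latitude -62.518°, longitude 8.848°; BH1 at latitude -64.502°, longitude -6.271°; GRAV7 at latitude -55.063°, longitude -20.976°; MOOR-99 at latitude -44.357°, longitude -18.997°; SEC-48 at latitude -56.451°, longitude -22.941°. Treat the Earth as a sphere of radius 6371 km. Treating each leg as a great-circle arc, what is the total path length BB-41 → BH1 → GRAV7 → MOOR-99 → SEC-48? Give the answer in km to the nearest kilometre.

4678 km

BB-41→BH1: c = 0.122352 rad, d = 779.50 km
BH1→GRAV7: c = 0.208290 rad, d = 1327.01 km
GRAV7→MOOR-99: c = 0.188165 rad, d = 1198.80 km
MOOR-99→SEC-48: c = 0.215501 rad, d = 1372.96 km
Total = 779.50 + 1327.01 + 1198.80 + 1372.96 = 4678.27 km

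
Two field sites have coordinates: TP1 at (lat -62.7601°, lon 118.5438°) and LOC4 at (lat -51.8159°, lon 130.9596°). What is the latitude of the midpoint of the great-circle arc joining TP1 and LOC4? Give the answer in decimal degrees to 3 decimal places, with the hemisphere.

57.438°S

Bx = cos φ₂ cos Δλ = 0.603733,  By = cos φ₂ sin Δλ = 0.132914
φₘ = atan2(sin φ₁ + sin φ₂, √((cos φ₁ + Bx)² + By²)) = -57.43761°
λₘ = λ₁ + atan2(By, cos φ₁ + Bx) = 125.68118°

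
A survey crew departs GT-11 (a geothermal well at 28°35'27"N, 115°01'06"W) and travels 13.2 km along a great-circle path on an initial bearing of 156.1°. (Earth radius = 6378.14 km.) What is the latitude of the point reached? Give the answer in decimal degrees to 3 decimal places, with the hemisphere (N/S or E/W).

GT-11: φ = +28.59083°, λ = -115.01833°
δ = d/R = 13.2/6378.14 = 0.002070 rad
φ₂ = arcsin(sin φ₁ cos δ + cos φ₁ sin δ cos θ)
   = arcsin(0.47855·1.00000 + 0.87806·0.00207·-0.91425) = 28.48241°
λ₂ = λ₁ + atan2(sin θ sin δ cos φ₁, cos δ − sin φ₁ sin φ₂) = -114.96368°

28.482°N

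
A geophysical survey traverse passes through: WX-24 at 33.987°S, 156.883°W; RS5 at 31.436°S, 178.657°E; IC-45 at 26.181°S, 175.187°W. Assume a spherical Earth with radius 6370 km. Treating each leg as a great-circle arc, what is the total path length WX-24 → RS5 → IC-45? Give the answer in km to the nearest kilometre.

3137 km

WX-24→RS5: c = 0.361083 rad, d = 2300.10 km
RS5→IC-45: c = 0.131383 rad, d = 836.91 km
Total = 2300.10 + 836.91 = 3137.01 km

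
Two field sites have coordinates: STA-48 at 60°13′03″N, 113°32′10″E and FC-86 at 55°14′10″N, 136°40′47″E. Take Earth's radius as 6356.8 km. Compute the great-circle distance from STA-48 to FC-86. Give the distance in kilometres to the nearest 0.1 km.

1468.6 km

STA-48: φ = +60.21750°, λ = +113.53611°
FC-86: φ = +55.23611°, λ = +136.67972°
Δφ = -4.9814°,  Δλ = 23.1436°
a = sin²(Δφ/2) + cos φ₁ cos φ₂ sin²(Δλ/2) = 0.013285
c = 2·arcsin(√a) = 0.231034 rad = 13.2373°
d = R·c = 6356.8 × 0.231034 = 1468.6 km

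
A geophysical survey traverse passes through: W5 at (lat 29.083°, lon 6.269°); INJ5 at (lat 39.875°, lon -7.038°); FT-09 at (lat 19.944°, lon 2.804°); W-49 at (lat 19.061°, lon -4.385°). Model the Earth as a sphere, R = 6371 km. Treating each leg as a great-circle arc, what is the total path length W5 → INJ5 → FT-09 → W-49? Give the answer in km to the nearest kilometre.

4874 km

W5→INJ5: c = 0.267986 rad, d = 1707.34 km
INJ5→FT-09: c = 0.377778 rad, d = 2406.82 km
FT-09→W-49: c = 0.119263 rad, d = 759.82 km
Total = 1707.34 + 2406.82 + 759.82 = 4873.98 km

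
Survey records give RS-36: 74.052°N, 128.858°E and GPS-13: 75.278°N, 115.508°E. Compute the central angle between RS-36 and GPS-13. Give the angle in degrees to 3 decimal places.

Δφ = 1.2260°,  Δλ = -13.3500°
a = sin²(Δφ/2) + cos φ₁ cos φ₂ sin²(Δλ/2) = 0.001058
c = 2·arcsin(√a) = 0.065062 rad = 3.7278°

3.728°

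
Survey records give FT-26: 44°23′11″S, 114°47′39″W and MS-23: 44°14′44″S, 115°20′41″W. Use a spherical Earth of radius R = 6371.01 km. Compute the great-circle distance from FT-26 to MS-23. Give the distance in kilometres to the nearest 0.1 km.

46.5 km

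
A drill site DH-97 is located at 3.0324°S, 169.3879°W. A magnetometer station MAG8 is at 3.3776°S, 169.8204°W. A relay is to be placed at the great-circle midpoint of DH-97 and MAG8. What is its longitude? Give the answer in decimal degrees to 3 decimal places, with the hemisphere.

169.604°W

Bx = cos φ₂ cos Δλ = 0.998234,  By = cos φ₂ sin Δλ = -0.007535
φₘ = atan2(sin φ₁ + sin φ₂, √((cos φ₁ + Bx)² + By²)) = -3.20502°
λₘ = λ₁ + atan2(By, cos φ₁ + Bx) = -169.60411°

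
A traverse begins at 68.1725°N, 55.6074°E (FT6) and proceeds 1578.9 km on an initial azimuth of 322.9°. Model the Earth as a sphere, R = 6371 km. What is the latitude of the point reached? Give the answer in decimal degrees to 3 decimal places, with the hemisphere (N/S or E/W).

76.579°N

δ = d/R = 1578.9/6371 = 0.247826 rad
φ₂ = arcsin(sin φ₁ cos δ + cos φ₁ sin δ cos θ)
   = arcsin(0.92831·0.96945 + 0.37181·0.24530·0.79758) = 76.57859°
λ₂ = λ₁ + atan2(sin θ sin δ cos φ₁, cos δ − sin φ₁ sin φ₂) = 16.00362°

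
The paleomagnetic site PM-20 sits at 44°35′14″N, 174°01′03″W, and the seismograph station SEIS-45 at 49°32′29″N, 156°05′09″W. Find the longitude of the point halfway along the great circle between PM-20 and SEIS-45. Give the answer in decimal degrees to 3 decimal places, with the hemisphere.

PM-20: φ = +44.58722°, λ = -174.01750°
SEIS-45: φ = +49.54139°, λ = -156.08583°
Bx = cos φ₂ cos Δλ = 0.617378,  By = cos φ₂ sin Δλ = 0.199785
φₘ = atan2(sin φ₁ + sin φ₂, √((cos φ₁ + Bx)² + By²)) = 47.41465°
λₘ = λ₁ + atan2(By, cos φ₁ + Bx) = -165.47197°

165.472°W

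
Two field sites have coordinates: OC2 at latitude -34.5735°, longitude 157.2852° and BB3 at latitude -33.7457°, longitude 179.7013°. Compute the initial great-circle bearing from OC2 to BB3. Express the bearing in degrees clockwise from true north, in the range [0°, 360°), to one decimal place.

93.8°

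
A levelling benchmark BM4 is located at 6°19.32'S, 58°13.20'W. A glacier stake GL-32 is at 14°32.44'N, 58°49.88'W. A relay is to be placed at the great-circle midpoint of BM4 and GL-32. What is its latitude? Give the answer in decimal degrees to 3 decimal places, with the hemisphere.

BM4: φ = -6.32200°, λ = -58.22000°
GL-32: φ = +14.54067°, λ = -58.83133°
Bx = cos φ₂ cos Δλ = 0.967915,  By = cos φ₂ sin Δλ = -0.010328
φₘ = atan2(sin φ₁ + sin φ₂, √((cos φ₁ + Bx)² + By²)) = 4.10939°
λₘ = λ₁ + atan2(By, cos φ₁ + Bx) = -58.52162°

4.109°N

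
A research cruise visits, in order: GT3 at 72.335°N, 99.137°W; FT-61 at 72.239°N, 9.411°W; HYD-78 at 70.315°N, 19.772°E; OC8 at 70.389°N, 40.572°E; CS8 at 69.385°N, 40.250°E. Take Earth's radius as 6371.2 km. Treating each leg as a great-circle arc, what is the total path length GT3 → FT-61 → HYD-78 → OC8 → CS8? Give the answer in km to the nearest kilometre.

GT3→FT-61: c = 0.432611 rad, d = 2756.25 km
FT-61→HYD-78: c = 0.165153 rad, d = 1052.22 km
HYD-78→OC8: c = 0.121477 rad, d = 773.95 km
OC8→CS8: c = 0.017629 rad, d = 112.32 km
Total = 2756.25 + 1052.22 + 773.95 + 112.32 = 4694.74 km

4695 km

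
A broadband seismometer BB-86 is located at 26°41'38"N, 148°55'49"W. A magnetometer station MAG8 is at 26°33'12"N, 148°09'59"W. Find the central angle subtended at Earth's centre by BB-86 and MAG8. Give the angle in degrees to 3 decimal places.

BB-86: φ = +26.69389°, λ = -148.93028°
MAG8: φ = +26.55333°, λ = -148.16639°
Δφ = -0.1406°,  Δλ = 0.7639°
a = sin²(Δφ/2) + cos φ₁ cos φ₂ sin²(Δλ/2) = 0.000037
c = 2·arcsin(√a) = 0.012169 rad = 0.6972°

0.697°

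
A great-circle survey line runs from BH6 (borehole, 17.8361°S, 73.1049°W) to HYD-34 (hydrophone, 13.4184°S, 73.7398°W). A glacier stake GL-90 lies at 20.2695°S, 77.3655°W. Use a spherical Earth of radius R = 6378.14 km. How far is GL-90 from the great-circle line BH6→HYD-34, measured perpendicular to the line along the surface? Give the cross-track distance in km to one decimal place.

478.9 km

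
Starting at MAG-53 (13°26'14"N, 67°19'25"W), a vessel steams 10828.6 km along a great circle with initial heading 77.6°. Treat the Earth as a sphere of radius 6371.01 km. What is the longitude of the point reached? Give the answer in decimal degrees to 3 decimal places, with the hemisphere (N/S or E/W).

32.888°E

MAG-53: φ = +13.43722°, λ = -67.32361°
δ = d/R = 10828.6/6371.01 = 1.699668 rad
φ₂ = arcsin(sin φ₁ cos δ + cos φ₁ sin δ cos θ)
   = arcsin(0.23238·-0.12851 + 0.97263·0.99171·0.21474) = 10.21025°
λ₂ = λ₁ + atan2(sin θ sin δ cos φ₁, cos δ − sin φ₁ sin φ₂) = 32.88839°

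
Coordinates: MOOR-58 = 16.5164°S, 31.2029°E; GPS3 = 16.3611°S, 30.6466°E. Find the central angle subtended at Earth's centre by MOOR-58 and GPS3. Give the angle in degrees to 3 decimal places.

Δφ = 0.1553°,  Δλ = -0.5563°
a = sin²(Δφ/2) + cos φ₁ cos φ₂ sin²(Δλ/2) = 0.000024
c = 2·arcsin(√a) = 0.009699 rad = 0.5557°

0.556°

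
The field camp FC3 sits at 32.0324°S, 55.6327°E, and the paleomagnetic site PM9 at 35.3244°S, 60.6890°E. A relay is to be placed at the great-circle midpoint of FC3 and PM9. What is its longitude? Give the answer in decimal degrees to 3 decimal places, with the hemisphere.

58.112°E

Bx = cos φ₂ cos Δλ = 0.812716,  By = cos φ₂ sin Δλ = 0.071908
φₘ = atan2(sin φ₁ + sin φ₂, √((cos φ₁ + Bx)² + By²)) = -33.70414°
λₘ = λ₁ + atan2(By, cos φ₁ + Bx) = 58.11241°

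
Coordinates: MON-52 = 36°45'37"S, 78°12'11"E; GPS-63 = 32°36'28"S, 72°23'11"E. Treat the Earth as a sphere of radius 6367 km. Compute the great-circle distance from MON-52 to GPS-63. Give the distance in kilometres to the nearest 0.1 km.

703.6 km

MON-52: φ = -36.76028°, λ = +78.20306°
GPS-63: φ = -32.60778°, λ = +72.38639°
Δφ = 4.1525°,  Δλ = -5.8167°
a = sin²(Δφ/2) + cos φ₁ cos φ₂ sin²(Δλ/2) = 0.003050
c = 2·arcsin(√a) = 0.110509 rad = 6.3317°
d = R·c = 6367 × 0.110509 = 703.6 km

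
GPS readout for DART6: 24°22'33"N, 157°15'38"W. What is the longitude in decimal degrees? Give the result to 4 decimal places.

157.2606°W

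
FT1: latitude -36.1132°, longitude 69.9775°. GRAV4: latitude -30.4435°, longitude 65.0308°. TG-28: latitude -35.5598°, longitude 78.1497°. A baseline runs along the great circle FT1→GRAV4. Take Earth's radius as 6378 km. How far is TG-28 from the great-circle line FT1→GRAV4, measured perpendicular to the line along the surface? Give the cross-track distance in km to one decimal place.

δ₁₃ = central angle FT1→TG-28 = 0.115998 rad  (haversine)
θ₁₃ = bearing FT1→TG-28 = 87.628°,  θ₁₂ = bearing FT1→GRAV4 = 322.505°
dₓₜ = R·arcsin(sin δ₁₃ · sin(θ₁₃ − θ₁₂)) = 6378·arcsin(0.11574·sin(-234.877°)) = 604.677 km
|dₓₜ| = 604.677 km

604.7 km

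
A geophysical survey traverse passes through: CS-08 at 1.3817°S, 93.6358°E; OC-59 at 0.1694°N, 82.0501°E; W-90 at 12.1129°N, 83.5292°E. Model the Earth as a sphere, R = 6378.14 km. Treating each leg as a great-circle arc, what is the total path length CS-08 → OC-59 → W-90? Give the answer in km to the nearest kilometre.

2641 km

CS-08→OC-59: c = 0.203995 rad, d = 1301.11 km
OC-59→W-90: c = 0.210022 rad, d = 1339.55 km
Total = 1301.11 + 1339.55 = 2640.66 km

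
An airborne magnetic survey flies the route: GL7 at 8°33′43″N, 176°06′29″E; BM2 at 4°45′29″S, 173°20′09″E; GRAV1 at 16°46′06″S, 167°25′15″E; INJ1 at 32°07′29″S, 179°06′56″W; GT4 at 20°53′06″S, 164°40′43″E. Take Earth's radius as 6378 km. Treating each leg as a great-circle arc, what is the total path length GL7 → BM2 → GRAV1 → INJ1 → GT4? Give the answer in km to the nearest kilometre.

7220 km

GL7: φ = +8.56194°, λ = +176.10806°
BM2: φ = -4.75806°, λ = +173.33583°
GRAV1: φ = -16.76833°, λ = +167.42083°
INJ1: φ = -32.12472°, λ = -179.11556°
GT4: φ = -20.88500°, λ = +164.67861°
GL7→BM2: c = 0.237432 rad, d = 1514.34 km
BM2→GRAV1: c = 0.232775 rad, d = 1484.64 km
GRAV1→INJ1: c = 0.342218 rad, d = 2182.67 km
INJ1→GT4: c = 0.319540 rad, d = 2038.02 km
Total = 1514.34 + 1484.64 + 2182.67 + 2038.02 = 7219.67 km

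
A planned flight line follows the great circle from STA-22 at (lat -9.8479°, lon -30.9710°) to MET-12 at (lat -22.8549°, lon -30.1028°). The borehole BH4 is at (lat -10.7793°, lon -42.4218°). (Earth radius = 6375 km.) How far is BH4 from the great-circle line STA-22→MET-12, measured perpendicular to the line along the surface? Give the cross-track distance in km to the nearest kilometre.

δ₁₃ = central angle STA-22→BH4 = 0.197283 rad  (haversine)
θ₁₃ = bearing STA-22→BH4 = 264.261°,  θ₁₂ = bearing STA-22→MET-12 = 176.450°
dₓₜ = R·arcsin(sin δ₁₃ · sin(θ₁₃ − θ₁₂)) = 6375·arcsin(0.19601·sin(87.811°)) = 1256.749 km
|dₓₜ| = 1256.749 km

1257 km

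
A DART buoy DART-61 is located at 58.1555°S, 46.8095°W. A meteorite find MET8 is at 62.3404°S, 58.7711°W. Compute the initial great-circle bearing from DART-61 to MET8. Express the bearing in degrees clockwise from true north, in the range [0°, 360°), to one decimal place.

Δλ = -11.9616°
y = sin Δλ · cos φ₂ = -0.096212
x = cos φ₁ sin φ₂ − sin φ₁ cos φ₂ cos Δλ = -0.081538
θ = atan2(y, x) = -130.2807° → 229.7193° (mod 360°)

229.7°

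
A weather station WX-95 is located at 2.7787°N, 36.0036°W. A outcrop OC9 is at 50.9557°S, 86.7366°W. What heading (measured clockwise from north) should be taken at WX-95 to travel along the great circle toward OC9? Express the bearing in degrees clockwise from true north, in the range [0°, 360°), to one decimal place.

211.5°

Δλ = -50.7330°
y = sin Δλ · cos φ₂ = -0.487688
x = cos φ₁ sin φ₂ − sin φ₁ cos φ₂ cos Δλ = -0.795074
θ = atan2(y, x) = -148.4756° → 211.5244° (mod 360°)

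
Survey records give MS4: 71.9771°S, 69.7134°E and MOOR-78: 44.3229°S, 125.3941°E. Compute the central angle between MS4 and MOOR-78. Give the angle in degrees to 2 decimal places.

37.89°

Δφ = 27.6542°,  Δλ = 55.6807°
a = sin²(Δφ/2) + cos φ₁ cos φ₂ sin²(Δλ/2) = 0.105393
c = 2·arcsin(√a) = 0.661268 rad = 37.8878°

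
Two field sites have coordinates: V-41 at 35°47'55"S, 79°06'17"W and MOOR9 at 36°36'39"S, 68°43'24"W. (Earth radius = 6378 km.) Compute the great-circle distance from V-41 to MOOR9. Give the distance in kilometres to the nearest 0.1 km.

936.4 km

V-41: φ = -35.79861°, λ = -79.10472°
MOOR9: φ = -36.61083°, λ = -68.72333°
Δφ = -0.8122°,  Δλ = 10.3814°
a = sin²(Δφ/2) + cos φ₁ cos φ₂ sin²(Δλ/2) = 0.005379
c = 2·arcsin(√a) = 0.146817 rad = 8.4120°
d = R·c = 6378 × 0.146817 = 936.4 km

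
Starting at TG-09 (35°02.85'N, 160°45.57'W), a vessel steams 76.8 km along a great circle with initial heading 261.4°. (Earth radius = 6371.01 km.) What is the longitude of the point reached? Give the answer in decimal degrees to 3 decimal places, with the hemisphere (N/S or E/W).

161.593°W

TG-09: φ = +35.04750°, λ = -160.75950°
δ = d/R = 76.8/6371.01 = 0.012055 rad
φ₂ = arcsin(sin φ₁ cos δ + cos φ₁ sin δ cos θ)
   = arcsin(0.57426·0.99993 + 0.81868·0.01205·-0.14954) = 34.94137°
λ₂ = λ₁ + atan2(sin θ sin δ cos φ₁, cos δ − sin φ₁ sin φ₂) = -161.59259°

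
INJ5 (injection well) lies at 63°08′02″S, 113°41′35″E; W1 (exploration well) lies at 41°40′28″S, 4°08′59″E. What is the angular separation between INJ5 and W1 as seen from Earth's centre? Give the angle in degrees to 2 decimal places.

61.30°

INJ5: φ = -63.13389°, λ = +113.69306°
W1: φ = -41.67444°, λ = +4.14972°
Δφ = 21.4594°,  Δλ = -109.5433°
a = sin²(Δφ/2) + cos φ₁ cos φ₂ sin²(Δλ/2) = 0.259892
c = 2·arcsin(√a) = 1.069895 rad = 61.3005°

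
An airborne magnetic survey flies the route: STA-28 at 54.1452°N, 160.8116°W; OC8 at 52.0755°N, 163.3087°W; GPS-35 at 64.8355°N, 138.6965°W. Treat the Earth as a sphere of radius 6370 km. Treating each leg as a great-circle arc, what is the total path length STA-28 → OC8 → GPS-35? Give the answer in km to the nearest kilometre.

2275 km

STA-28→OC8: c = 0.044596 rad, d = 284.07 km
OC8→GPS-35: c = 0.312527 rad, d = 1990.80 km
Total = 284.07 + 1990.80 = 2274.87 km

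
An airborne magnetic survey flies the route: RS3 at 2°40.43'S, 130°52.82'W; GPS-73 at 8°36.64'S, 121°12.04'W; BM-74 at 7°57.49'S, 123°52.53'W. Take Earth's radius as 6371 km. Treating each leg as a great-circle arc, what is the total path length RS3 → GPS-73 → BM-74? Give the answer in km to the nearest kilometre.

1561 km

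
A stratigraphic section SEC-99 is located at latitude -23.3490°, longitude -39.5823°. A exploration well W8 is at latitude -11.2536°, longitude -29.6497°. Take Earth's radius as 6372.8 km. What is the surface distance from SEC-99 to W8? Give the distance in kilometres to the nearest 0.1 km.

1707.9 km

Δφ = 12.0954°,  Δλ = 9.9326°
a = sin²(Δφ/2) + cos φ₁ cos φ₂ sin²(Δλ/2) = 0.017848
c = 2·arcsin(√a) = 0.267996 rad = 15.3550°
d = R·c = 6372.8 × 0.267996 = 1707.9 km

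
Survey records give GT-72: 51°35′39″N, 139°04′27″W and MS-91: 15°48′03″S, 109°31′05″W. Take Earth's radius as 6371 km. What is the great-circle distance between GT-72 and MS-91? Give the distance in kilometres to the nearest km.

8022 km

GT-72: φ = +51.59417°, λ = -139.07417°
MS-91: φ = -15.80083°, λ = -109.51806°
Δφ = -67.3950°,  Δλ = 29.5561°
a = sin²(Δφ/2) + cos φ₁ cos φ₂ sin²(Δλ/2) = 0.346704
c = 2·arcsin(√a) = 1.259186 rad = 72.1460°
d = R·c = 6371 × 1.259186 = 8022.3 km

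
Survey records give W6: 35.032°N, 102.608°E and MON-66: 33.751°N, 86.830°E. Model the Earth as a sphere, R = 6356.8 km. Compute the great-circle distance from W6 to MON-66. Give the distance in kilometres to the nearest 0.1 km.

Δφ = -1.2810°,  Δλ = -15.7780°
a = sin²(Δφ/2) + cos φ₁ cos φ₂ sin²(Δλ/2) = 0.012951
c = 2·arcsin(√a) = 0.228098 rad = 13.0691°
d = R·c = 6356.8 × 0.228098 = 1450.0 km

1450.0 km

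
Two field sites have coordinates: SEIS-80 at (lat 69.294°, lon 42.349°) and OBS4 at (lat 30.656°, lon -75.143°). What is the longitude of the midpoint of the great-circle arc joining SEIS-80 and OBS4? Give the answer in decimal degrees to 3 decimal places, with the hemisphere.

50.916°W

Bx = cos φ₂ cos Δλ = -0.397110,  By = cos φ₂ sin Δλ = -0.763101
φₘ = atan2(sin φ₁ + sin φ₂, √((cos φ₁ + Bx)² + By²)) = 62.12785°
λₘ = λ₁ + atan2(By, cos φ₁ + Bx) = -50.91635°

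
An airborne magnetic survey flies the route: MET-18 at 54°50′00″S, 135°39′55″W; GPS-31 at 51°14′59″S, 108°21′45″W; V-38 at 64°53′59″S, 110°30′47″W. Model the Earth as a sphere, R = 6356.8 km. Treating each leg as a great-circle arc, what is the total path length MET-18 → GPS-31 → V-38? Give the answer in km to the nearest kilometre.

3371 km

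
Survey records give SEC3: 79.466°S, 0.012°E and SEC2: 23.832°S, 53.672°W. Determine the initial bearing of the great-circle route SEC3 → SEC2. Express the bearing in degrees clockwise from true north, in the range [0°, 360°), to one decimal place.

Δλ = -53.6840°
y = sin Δλ · cos φ₂ = -0.737059
x = cos φ₁ sin φ₂ − sin φ₁ cos φ₂ cos Δλ = 0.458741
θ = atan2(y, x) = -58.1021° → 301.8979° (mod 360°)

301.9°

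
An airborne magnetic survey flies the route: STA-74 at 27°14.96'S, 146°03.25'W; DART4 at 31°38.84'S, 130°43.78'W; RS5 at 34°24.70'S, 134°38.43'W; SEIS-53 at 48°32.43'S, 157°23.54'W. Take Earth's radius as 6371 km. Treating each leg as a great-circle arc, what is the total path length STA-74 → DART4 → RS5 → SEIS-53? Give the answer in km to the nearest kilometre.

4483 km

STA-74: φ = -27.24933°, λ = -146.05417°
DART4: φ = -31.64733°, λ = -130.72967°
RS5: φ = -34.41167°, λ = -134.64050°
SEIS-53: φ = -48.54050°, λ = -157.39233°
STA-74→DART4: c = 0.244963 rad, d = 1560.66 km
DART4→RS5: c = 0.074838 rad, d = 476.79 km
RS5→SEIS-53: c = 0.383804 rad, d = 2445.22 km
Total = 1560.66 + 476.79 + 2445.22 = 4482.67 km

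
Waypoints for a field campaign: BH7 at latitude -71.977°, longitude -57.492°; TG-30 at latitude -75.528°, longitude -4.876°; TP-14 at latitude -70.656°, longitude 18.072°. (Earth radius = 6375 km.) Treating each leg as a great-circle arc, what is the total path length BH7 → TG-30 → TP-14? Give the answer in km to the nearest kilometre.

BH7→TG-30: c = 0.254835 rad, d = 1624.57 km
TG-30→TP-14: c = 0.142699 rad, d = 909.71 km
Total = 1624.57 + 909.71 = 2534.28 km

2534 km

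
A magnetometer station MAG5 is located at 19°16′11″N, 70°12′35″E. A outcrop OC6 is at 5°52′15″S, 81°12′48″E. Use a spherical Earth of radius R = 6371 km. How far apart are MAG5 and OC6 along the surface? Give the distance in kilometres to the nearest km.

3044 km

MAG5: φ = +19.26972°, λ = +70.20972°
OC6: φ = -5.87083°, λ = +81.21333°
Δφ = -25.1406°,  Δλ = 11.0036°
a = sin²(Δφ/2) + cos φ₁ cos φ₂ sin²(Δλ/2) = 0.055998
c = 2·arcsin(√a) = 0.477809 rad = 27.3764°
d = R·c = 6371 × 0.477809 = 3044.1 km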